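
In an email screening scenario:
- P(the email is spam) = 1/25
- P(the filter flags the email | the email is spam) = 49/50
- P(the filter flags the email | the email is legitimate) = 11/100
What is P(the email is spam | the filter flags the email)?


Using Bayes' theorem:
P(A|B) = P(B|A)·P(A) / P(B)

P(the filter flags the email) = 49/50 × 1/25 + 11/100 × 24/25
= 49/1250 + 66/625 = 181/1250

P(the email is spam|the filter flags the email) = (49/1250) / (181/1250) = 49/181

P(the email is spam|the filter flags the email) = 49/181 ≈ 27.07%


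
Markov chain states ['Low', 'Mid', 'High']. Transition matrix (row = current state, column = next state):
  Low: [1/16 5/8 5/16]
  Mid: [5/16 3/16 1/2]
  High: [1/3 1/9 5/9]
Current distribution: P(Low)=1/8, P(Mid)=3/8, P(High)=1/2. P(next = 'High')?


P(next=High) = Σᵢ P(now=i)×P(i→High)
= 1/8×5/16 + 3/8×1/2 + 1/2×5/9
= 5/128 + 3/16 + 5/18 = 581/1152

P = 581/1152 ≈ 0.5043


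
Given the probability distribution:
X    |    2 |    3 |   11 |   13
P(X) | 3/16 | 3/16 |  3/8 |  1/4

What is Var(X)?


E[X] = 133/16
E[X²] = 1441/16
Var(X) = E[X²] - (E[X])² = 1441/16 - 17689/256 = 5367/256

Var(X) = 5367/256 ≈ 20.9648


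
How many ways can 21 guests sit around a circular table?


Circular arrangements of 21 distinct objects: fix one position to break rotational symmetry.
(n-1)! = 20! = 2432902008176640000

2432902008176640000


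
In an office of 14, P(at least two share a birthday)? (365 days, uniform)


P(all different) = Π(365-i)/365 for i=0..13
= 0.776897
P(match) = 1 - 0.776897 = 0.223103

P ≈ 0.2231 ≈ 22.31%


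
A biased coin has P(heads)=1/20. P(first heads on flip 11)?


Geometric: P(X=11) = (1-p)^(k-1)×p = (19/20)^10×1/20 = 6131066257801/204800000000000

P(X=11) = 6131066257801/204800000000000 ≈ 2.99%


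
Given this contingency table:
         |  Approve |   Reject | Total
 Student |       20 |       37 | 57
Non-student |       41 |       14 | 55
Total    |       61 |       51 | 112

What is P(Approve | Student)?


P(Approve | Student) = 20/(20+37) = 20/57

P(Approve|Student) = 20/57 ≈ 35.09%


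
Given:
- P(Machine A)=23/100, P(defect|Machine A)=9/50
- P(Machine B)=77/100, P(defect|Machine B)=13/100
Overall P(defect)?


P(B) = Σ P(B|Aᵢ)×P(Aᵢ)
  9/50×23/100 = 207/5000
  13/100×77/100 = 1001/10000
Sum = 283/2000

P(defect) = 283/2000 ≈ 14.15%


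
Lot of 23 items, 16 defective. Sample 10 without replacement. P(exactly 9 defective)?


Hypergeometric: C(16,9)×C(7,1)/C(23,10)
= 11440×7/1144066 = 520/7429

P(X=9) = 520/7429 ≈ 7.00%


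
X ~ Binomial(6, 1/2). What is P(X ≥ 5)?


P(X ≥ 5) = Σ P(X=i) for i=5..6
P(X=5) = 3/32
P(X=6) = 1/64
Sum = 7/64

P(X ≥ 5) = 7/64 ≈ 10.94%


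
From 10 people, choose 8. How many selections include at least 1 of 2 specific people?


Complement: C(10,8) - C(8,8) = 45 - 1 = 44

44


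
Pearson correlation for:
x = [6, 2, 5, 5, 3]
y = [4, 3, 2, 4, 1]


n=5, Σx=21, Σy=14, Σxy=63, Σx²=99, Σy²=46
r = (5×63 - 21×14)/√((5×99 - 21²)(5×46 - 14²))
= 21/√(54×34) = 21/√1836 ≈ 21/42.8486 ≈ 0.4901

r ≈ 0.4901


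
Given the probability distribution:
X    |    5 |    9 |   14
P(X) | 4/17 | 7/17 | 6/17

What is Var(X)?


E[X] = 167/17
E[X²] = 1843/17
Var(X) = E[X²] - (E[X])² = 1843/17 - 27889/289 = 3442/289

Var(X) = 3442/289 ≈ 11.9100


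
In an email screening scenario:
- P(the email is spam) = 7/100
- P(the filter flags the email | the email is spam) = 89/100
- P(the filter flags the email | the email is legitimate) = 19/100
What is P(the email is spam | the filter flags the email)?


Using Bayes' theorem:
P(A|B) = P(B|A)·P(A) / P(B)

P(the filter flags the email) = 89/100 × 7/100 + 19/100 × 93/100
= 623/10000 + 1767/10000 = 239/1000

P(the email is spam|the filter flags the email) = (623/10000) / (239/1000) = 623/2390

P(the email is spam|the filter flags the email) = 623/2390 ≈ 26.07%


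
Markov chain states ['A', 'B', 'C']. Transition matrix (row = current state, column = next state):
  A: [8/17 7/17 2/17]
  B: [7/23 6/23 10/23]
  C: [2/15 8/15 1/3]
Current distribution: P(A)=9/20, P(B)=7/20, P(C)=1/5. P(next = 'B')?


P(next=B) = Σᵢ P(now=i)×P(i→B)
= 9/20×7/17 + 7/20×6/23 + 1/5×8/15
= 63/340 + 21/230 + 8/75 = 44957/117300

P = 44957/117300 ≈ 0.3833


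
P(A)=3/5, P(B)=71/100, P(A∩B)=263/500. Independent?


P(A)×P(B) = 213/500
P(A∩B) = 263/500
Not equal → NOT independent

No, not independent


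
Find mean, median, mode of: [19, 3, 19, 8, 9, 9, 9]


Sorted: [3, 8, 9, 9, 9, 19, 19]
Mean = 76/7
Median = 9
Freq: {19: 2, 3: 1, 8: 1, 9: 3}
Mode: [9]

Mean=76/7, Median=9, Mode=9


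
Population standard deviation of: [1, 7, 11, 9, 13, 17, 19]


Mean = 77/7 = 11
  (1-11)²=100
  (7-11)²=16
  (11-11)²=0
  (9-11)²=4
  (13-11)²=4
  (17-11)²=36
  (19-11)²=64
Σ(x-μ)² = 224
σ² = 224/7 = 32

σ = √(32) ≈ 5.6569


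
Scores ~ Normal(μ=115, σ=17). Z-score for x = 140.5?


z = (x - μ)/σ = (140.5 - 115)/17 = 1.5

z = 1.5


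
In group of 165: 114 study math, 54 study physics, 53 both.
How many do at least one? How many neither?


|A∪B| = 114+54-53 = 115
Neither = 165-115 = 50

At least one: 115; Neither: 50


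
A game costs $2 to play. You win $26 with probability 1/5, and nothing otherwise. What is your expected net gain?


E[gain] = (26-2)×1/5 + (-2)×4/5
= 24/5 - 8/5 = 16/5

Expected net gain = $16/5 ≈ $3.20


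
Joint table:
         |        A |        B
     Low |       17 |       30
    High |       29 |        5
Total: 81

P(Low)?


P(Low) = (17+30)/81 = 47/81

P(Low) = 47/81 ≈ 58.02%


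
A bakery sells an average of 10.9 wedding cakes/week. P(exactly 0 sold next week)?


Poisson(λ=10.9): P(X=0) = e^(-λ)×λ^k/k!
= e^(-10.9) × 10.9^0 / 0!
≈ 1.8458234e-05 × 1 / 1 ≈ 0.000018

P(X=0) ≈ 0.000018 ≈ 0.00%


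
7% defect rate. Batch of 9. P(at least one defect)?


P(all good) = (93/100)^9 = 520411082988487293/1000000000000000000
P(≥1 defect) = 479588917011512707/1000000000000000000

P = 479588917011512707/1000000000000000000 ≈ 47.96%


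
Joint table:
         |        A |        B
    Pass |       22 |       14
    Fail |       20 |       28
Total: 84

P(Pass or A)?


P(Pass∨A) = P(Pass) + P(A) - P(Pass∧A)
= (36 + 42 - 22)/84 = 56/84 = 2/3

P = 2/3 ≈ 66.67%


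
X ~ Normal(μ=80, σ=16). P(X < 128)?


z = (128-80)/16 = 3.0
P(Z < 3.0) = 0.9987

P(X < 128) ≈ 0.9987


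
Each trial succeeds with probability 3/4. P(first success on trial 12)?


Geometric: P(X=12) = (1-p)^(k-1)×p = (1/4)^11×3/4 = 3/16777216

P(X=12) = 3/16777216 ≈ 0.00%


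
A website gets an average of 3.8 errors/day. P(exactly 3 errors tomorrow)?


Poisson(λ=3.8): P(X=3) = e^(-λ)×λ^k/k!
= e^(-3.8) × 3.8^3 / 3!
≈ 0.02237077186 × 54.872 / 6 ≈ 0.204588

P(X=3) ≈ 0.204588 ≈ 20.46%


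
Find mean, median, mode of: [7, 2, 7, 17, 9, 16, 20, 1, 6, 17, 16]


Sorted: [1, 2, 6, 7, 7, 9, 16, 16, 17, 17, 20]
Mean = 118/11
Median = 9
Freq: {7: 2, 2: 1, 17: 2, 9: 1, 16: 2, 20: 1, 1: 1, 6: 1}
Mode: [7, 16, 17]

Mean=118/11, Median=9, Mode=[7, 16, 17]


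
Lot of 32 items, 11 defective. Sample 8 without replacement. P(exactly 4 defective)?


Hypergeometric: C(11,4)×C(21,4)/C(32,8)
= 330×5985/10518300 = 4389/23374

P(X=4) = 4389/23374 ≈ 18.78%


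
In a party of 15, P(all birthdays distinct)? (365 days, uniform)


P(all different) = Π(365-i)/365 for i=0..14
= (365/365)×(364/365)×...×(351/365)
= 0.747099

P ≈ 0.7471 ≈ 74.71%


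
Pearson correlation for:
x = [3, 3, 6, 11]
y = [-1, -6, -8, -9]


n=4, Σx=23, Σy=-24, Σxy=-168, Σx²=175, Σy²=182
r = (4×(-168) - 23×(-24))/√((4×175 - 23²)(4×182 - (-24)²))
= -120/√(171×152) = -120/√25992 ≈ -120/161.2203 ≈ -0.7443

r ≈ -0.7443


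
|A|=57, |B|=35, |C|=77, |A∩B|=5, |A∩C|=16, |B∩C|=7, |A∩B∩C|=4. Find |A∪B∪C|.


|A∪B∪C| = 57+35+77-5-16-7+4 = 145

|A∪B∪C| = 145


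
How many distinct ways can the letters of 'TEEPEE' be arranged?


Letters: 6, freq: {'T': 1, 'E': 4, 'P': 1}
6!/(1!×4!×1!) = 720/24 = 30

30


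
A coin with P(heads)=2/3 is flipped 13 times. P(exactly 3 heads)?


Binomial: P(X=3) = C(13,3)×p^3×(1-p)^10
= 286 × 8/27 × 1/59049 = 2288/1594323

P(X=3) = 2288/1594323 ≈ 0.14%


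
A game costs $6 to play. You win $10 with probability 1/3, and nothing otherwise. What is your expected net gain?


E[gain] = (10-6)×1/3 + (-6)×2/3
= 4/3 - 4 = -8/3

Expected net gain = $-8/3 ≈ $-2.67


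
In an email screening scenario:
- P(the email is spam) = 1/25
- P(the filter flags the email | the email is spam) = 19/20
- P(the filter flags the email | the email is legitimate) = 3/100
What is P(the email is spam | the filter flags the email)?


Using Bayes' theorem:
P(A|B) = P(B|A)·P(A) / P(B)

P(the filter flags the email) = 19/20 × 1/25 + 3/100 × 24/25
= 19/500 + 18/625 = 167/2500

P(the email is spam|the filter flags the email) = (19/500) / (167/2500) = 95/167

P(the email is spam|the filter flags the email) = 95/167 ≈ 56.89%


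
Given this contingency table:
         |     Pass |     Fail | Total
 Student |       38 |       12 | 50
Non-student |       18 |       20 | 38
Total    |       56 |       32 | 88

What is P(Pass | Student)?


P(Pass | Student) = 38/(38+12) = 38/50 = 19/25

P(Pass|Student) = 19/25 ≈ 76.00%


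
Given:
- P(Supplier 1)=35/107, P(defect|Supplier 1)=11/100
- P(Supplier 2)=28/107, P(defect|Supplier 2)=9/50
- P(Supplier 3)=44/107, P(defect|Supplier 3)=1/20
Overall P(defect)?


P(B) = Σ P(B|Aᵢ)×P(Aᵢ)
  11/100×35/107 = 77/2140
  9/50×28/107 = 126/2675
  1/20×44/107 = 11/535
Sum = 1109/10700

P(defect) = 1109/10700 ≈ 10.36%


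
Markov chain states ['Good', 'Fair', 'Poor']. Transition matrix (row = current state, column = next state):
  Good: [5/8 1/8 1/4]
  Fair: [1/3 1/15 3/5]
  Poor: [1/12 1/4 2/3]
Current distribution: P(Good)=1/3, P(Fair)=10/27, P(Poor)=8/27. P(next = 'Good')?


P(next=Good) = Σᵢ P(now=i)×P(i→Good)
= 1/3×5/8 + 10/27×1/3 + 8/27×1/12
= 5/24 + 10/81 + 2/81 = 77/216

P = 77/216 ≈ 0.3565


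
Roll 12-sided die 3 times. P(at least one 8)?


P(no 8)^3 = (11/12)^3 = 1331/1728
P(≥1) = 1 - 1331/1728 = 397/1728

P = 397/1728 ≈ 22.97%


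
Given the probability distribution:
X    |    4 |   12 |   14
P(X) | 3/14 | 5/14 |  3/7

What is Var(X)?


E[X] = 78/7
E[X²] = 972/7
Var(X) = E[X²] - (E[X])² = 972/7 - 6084/49 = 720/49

Var(X) = 720/49 ≈ 14.6939


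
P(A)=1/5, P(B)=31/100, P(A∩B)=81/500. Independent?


P(A)×P(B) = 31/500
P(A∩B) = 81/500
Not equal → NOT independent

No, not independent


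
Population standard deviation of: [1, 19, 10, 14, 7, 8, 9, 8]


Mean = 76/8 = 19/2
  (1-19/2)²=289/4
  (19-19/2)²=361/4
  (10-19/2)²=1/4
  (14-19/2)²=81/4
  (7-19/2)²=25/4
  (8-19/2)²=9/4
  (9-19/2)²=1/4
  (8-19/2)²=9/4
Σ(x-μ)² = 194
σ² = 194/8 = 97/4

σ = √(97/4) ≈ 4.9244


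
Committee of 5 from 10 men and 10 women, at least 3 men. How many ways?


Count by #men:
  3M,2W: C(10,3)×C(10,2)=5400
  4M,1W: C(10,4)×C(10,1)=2100
  5M,0W: C(10,5)×C(10,0)=252
Total = 7752

7752


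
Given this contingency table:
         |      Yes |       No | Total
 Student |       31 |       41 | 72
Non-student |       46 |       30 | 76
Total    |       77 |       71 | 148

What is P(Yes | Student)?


P(Yes | Student) = 31/(31+41) = 31/72

P(Yes|Student) = 31/72 ≈ 43.06%


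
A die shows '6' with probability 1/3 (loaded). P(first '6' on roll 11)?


Geometric: P(X=11) = (1-p)^(k-1)×p = (2/3)^10×1/3 = 1024/177147

P(X=11) = 1024/177147 ≈ 0.58%


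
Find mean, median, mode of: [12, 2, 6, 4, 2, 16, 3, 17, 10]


Sorted: [2, 2, 3, 4, 6, 10, 12, 16, 17]
Mean = 72/9 = 8
Median = 6
Freq: {12: 1, 2: 2, 6: 1, 4: 1, 16: 1, 3: 1, 17: 1, 10: 1}
Mode: [2]

Mean=8, Median=6, Mode=2


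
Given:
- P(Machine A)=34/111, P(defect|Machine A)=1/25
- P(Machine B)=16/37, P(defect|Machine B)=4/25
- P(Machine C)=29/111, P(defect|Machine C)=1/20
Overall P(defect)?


P(B) = Σ P(B|Aᵢ)×P(Aᵢ)
  1/25×34/111 = 34/2775
  4/25×16/37 = 64/925
  1/20×29/111 = 29/2220
Sum = 1049/11100

P(defect) = 1049/11100 ≈ 9.45%


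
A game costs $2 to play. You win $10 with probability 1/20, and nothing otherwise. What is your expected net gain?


E[gain] = (10-2)×1/20 + (-2)×19/20
= 2/5 - 19/10 = -3/2

Expected net gain = $-3/2 ≈ $-1.50


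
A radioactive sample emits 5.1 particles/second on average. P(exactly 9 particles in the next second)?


Poisson(λ=5.1): P(X=9) = e^(-λ)×λ^k/k!
= e^(-5.1) × 5.1^9 / 9!
≈ 0.006096746566 × 2334165.17309 / 362880 ≈ 0.039216

P(X=9) ≈ 0.039216 ≈ 3.92%


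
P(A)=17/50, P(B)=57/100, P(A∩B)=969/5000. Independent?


P(A)×P(B) = 969/5000
P(A∩B) = 969/5000
Equal ✓ → Independent

Yes, independent


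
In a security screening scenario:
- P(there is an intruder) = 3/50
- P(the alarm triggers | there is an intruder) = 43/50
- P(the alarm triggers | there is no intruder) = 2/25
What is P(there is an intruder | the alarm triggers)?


Using Bayes' theorem:
P(A|B) = P(B|A)·P(A) / P(B)

P(the alarm triggers) = 43/50 × 3/50 + 2/25 × 47/50
= 129/2500 + 47/625 = 317/2500

P(there is an intruder|the alarm triggers) = (129/2500) / (317/2500) = 129/317

P(there is an intruder|the alarm triggers) = 129/317 ≈ 40.69%


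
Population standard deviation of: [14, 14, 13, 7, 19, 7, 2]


Mean = 76/7
  (14-76/7)²=484/49
  (14-76/7)²=484/49
  (13-76/7)²=225/49
  (7-76/7)²=729/49
  (19-76/7)²=3249/49
  (7-76/7)²=729/49
  (2-76/7)²=3844/49
Σ(x-μ)² = 1392/7
σ² = (1392/7)/7 = 1392/49

σ = √(1392/49) ≈ 5.3299


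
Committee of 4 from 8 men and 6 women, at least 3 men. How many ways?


Count by #men:
  3M,1W: C(8,3)×C(6,1)=336
  4M,0W: C(8,4)×C(6,0)=70
Total = 406

406


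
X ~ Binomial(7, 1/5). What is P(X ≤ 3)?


P(X ≤ 3) = Σ P(X=i) for i=0..3
P(X=0) = 16384/78125
P(X=1) = 28672/78125
P(X=2) = 21504/78125
P(X=3) = 1792/15625
Sum = 15104/15625

P(X ≤ 3) = 15104/15625 ≈ 96.67%


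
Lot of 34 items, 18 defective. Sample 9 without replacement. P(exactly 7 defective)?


Hypergeometric: C(18,7)×C(16,2)/C(34,9)
= 31824×120/52451256 = 720/9889

P(X=7) = 720/9889 ≈ 7.28%


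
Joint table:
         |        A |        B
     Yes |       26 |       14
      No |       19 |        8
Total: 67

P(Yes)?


P(Yes) = (26+14)/67 = 40/67

P(Yes) = 40/67 ≈ 59.70%


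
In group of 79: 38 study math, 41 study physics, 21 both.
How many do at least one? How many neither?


|A∪B| = 38+41-21 = 58
Neither = 79-58 = 21

At least one: 58; Neither: 21


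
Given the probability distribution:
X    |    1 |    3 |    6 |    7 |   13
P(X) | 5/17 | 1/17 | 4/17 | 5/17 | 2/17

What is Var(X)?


E[X] = 93/17
E[X²] = 741/17
Var(X) = E[X²] - (E[X])² = 741/17 - 8649/289 = 3948/289

Var(X) = 3948/289 ≈ 13.6609


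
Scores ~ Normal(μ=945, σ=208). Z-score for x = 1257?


z = (x - μ)/σ = (1257 - 945)/208 = 1.5

z = 1.5


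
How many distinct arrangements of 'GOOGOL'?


Letters: 6, freq: {'G': 2, 'O': 3, 'L': 1}
6!/(2!×3!×1!) = 720/12 = 60

60


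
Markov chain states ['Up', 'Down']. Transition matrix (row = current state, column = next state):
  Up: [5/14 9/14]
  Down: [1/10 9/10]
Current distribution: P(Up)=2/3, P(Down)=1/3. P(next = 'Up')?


P(next=Up) = Σᵢ P(now=i)×P(i→Up)
= 2/3×5/14 + 1/3×1/10
= 5/21 + 1/30 = 19/70

P = 19/70 ≈ 0.2714


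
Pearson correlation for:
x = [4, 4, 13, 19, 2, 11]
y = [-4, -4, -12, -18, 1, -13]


n=6, Σx=53, Σy=-50, Σxy=-671, Σx²=687, Σy²=670
r = (6×(-671) - 53×(-50))/√((6×687 - 53²)(6×670 - (-50)²))
= -1376/√(1313×1520) = -1376/√1995760 ≈ -1376/1412.7137 ≈ -0.9740

r ≈ -0.9740


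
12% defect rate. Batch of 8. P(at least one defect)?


P(all good) = (22/25)^8 = 54875873536/152587890625
P(≥1 defect) = 97712017089/152587890625

P = 97712017089/152587890625 ≈ 64.04%


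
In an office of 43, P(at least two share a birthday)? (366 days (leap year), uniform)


P(all different) = Π(366-i)/366 for i=0..42
= 0.076637
P(match) = 1 - 0.076637 = 0.923363

P ≈ 0.9234 ≈ 92.34%


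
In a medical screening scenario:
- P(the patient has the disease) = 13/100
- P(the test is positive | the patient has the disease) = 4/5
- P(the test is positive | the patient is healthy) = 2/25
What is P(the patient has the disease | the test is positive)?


Using Bayes' theorem:
P(A|B) = P(B|A)·P(A) / P(B)

P(the test is positive) = 4/5 × 13/100 + 2/25 × 87/100
= 13/125 + 87/1250 = 217/1250

P(the patient has the disease|the test is positive) = (13/125) / (217/1250) = 130/217

P(the patient has the disease|the test is positive) = 130/217 ≈ 59.91%


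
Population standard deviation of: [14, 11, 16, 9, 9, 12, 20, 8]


Mean = 99/8
  (14-99/8)²=169/64
  (11-99/8)²=121/64
  (16-99/8)²=841/64
  (9-99/8)²=729/64
  (9-99/8)²=729/64
  (12-99/8)²=9/64
  (20-99/8)²=3721/64
  (8-99/8)²=1225/64
Σ(x-μ)² = 943/8
σ² = (943/8)/8 = 943/64

σ = √(943/64) ≈ 3.8385


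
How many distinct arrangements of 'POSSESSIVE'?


Letters: 10, freq: {'P': 1, 'O': 1, 'S': 4, 'E': 2, 'I': 1, 'V': 1}
10!/(1!×1!×4!×2!×1!×1!) = 3628800/48 = 75600

75600


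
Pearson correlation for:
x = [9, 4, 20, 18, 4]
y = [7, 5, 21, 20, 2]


n=5, Σx=55, Σy=55, Σxy=871, Σx²=837, Σy²=919
r = (5×871 - 55×55)/√((5×837 - 55²)(5×919 - 55²))
= 1330/√(1160×1570) = 1330/√1821200 ≈ 1330/1349.5184 ≈ 0.9855

r ≈ 0.9855


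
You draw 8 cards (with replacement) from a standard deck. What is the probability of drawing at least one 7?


P(not a 7) = 48/52 = 12/13
P(none in 8 draws) = (12/13)^8 = 429981696/815730721
P(≥1 7) = 1 - 429981696/815730721 = 385749025/815730721

P = 385749025/815730721 ≈ 47.29%


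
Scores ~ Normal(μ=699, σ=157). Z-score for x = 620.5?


z = (x - μ)/σ = (620.5 - 699)/157 = -0.5

z = -0.5


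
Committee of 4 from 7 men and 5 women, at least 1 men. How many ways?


Count by #men:
  1M,3W: C(7,1)×C(5,3)=70
  2M,2W: C(7,2)×C(5,2)=210
  3M,1W: C(7,3)×C(5,1)=175
  4M,0W: C(7,4)×C(5,0)=35
Total = 490

490


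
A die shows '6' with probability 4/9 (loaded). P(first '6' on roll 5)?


Geometric: P(X=5) = (1-p)^(k-1)×p = (5/9)^4×4/9 = 2500/59049

P(X=5) = 2500/59049 ≈ 4.23%


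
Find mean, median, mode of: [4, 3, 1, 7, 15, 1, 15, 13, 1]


Sorted: [1, 1, 1, 3, 4, 7, 13, 15, 15]
Mean = 60/9 = 20/3
Median = 4
Freq: {4: 1, 3: 1, 1: 3, 7: 1, 15: 2, 13: 1}
Mode: [1]

Mean=20/3, Median=4, Mode=1


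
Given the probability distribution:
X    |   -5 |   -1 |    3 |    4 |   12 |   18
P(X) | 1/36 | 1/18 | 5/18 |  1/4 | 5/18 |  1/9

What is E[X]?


E[X] = Σ x·P(X=x)
= (-5)×(1/36) + (-1)×(1/18) + (3)×(5/18) + (4)×(1/4) + (12)×(5/18) + (18)×(1/9)
= 251/36

E[X] = 251/36


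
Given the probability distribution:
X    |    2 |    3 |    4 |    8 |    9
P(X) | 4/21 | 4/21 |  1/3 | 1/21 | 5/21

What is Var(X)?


E[X] = 101/21
E[X²] = 211/7
Var(X) = E[X²] - (E[X])² = 211/7 - 10201/441 = 3092/441

Var(X) = 3092/441 ≈ 7.0113


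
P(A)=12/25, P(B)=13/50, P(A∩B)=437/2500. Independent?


P(A)×P(B) = 78/625
P(A∩B) = 437/2500
Not equal → NOT independent

No, not independent


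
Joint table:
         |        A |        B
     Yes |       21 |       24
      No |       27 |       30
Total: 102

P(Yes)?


P(Yes) = (21+24)/102 = 45/102 = 15/34

P(Yes) = 15/34 ≈ 44.12%


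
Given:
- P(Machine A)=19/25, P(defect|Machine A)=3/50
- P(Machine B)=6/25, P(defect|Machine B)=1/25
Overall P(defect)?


P(B) = Σ P(B|Aᵢ)×P(Aᵢ)
  3/50×19/25 = 57/1250
  1/25×6/25 = 6/625
Sum = 69/1250

P(defect) = 69/1250 ≈ 5.52%


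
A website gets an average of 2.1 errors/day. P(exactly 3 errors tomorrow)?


Poisson(λ=2.1): P(X=3) = e^(-λ)×λ^k/k!
= e^(-2.1) × 2.1^3 / 3!
≈ 0.1224564283 × 9.261 / 6 ≈ 0.189011

P(X=3) ≈ 0.189011 ≈ 18.90%


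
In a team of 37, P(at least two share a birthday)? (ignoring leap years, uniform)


P(all different) = Π(365-i)/365 for i=0..36
= 0.151266
P(match) = 1 - 0.151266 = 0.848734

P ≈ 0.8487 ≈ 84.87%


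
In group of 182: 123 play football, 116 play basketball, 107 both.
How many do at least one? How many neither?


|A∪B| = 123+116-107 = 132
Neither = 182-132 = 50

At least one: 132; Neither: 50


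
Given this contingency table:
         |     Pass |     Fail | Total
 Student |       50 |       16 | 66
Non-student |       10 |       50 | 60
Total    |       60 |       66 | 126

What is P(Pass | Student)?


P(Pass | Student) = 50/(50+16) = 50/66 = 25/33

P(Pass|Student) = 25/33 ≈ 75.76%


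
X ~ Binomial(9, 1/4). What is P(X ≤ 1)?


P(X ≤ 1) = Σ P(X=i) for i=0..1
P(X=0) = 19683/262144
P(X=1) = 59049/262144
Sum = 19683/65536

P(X ≤ 1) = 19683/65536 ≈ 30.03%


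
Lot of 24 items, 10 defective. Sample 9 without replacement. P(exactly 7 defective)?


Hypergeometric: C(10,7)×C(14,2)/C(24,9)
= 120×91/1307504 = 1365/163438

P(X=7) = 1365/163438 ≈ 0.84%


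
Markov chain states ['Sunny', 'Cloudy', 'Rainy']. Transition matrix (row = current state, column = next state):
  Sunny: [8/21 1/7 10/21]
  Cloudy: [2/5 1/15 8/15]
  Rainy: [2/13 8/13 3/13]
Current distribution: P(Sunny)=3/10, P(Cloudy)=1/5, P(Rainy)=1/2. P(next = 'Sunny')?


P(next=Sunny) = Σᵢ P(now=i)×P(i→Sunny)
= 3/10×8/21 + 1/5×2/5 + 1/2×2/13
= 4/35 + 2/25 + 1/13 = 617/2275

P = 617/2275 ≈ 0.2712


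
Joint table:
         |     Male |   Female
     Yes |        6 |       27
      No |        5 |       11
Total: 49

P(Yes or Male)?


P(Yes∨Male) = P(Yes) + P(Male) - P(Yes∧Male)
= (33 + 11 - 6)/49 = 38/49

P = 38/49 ≈ 77.55%


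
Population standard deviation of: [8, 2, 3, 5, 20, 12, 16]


Mean = 66/7
  (8-66/7)²=100/49
  (2-66/7)²=2704/49
  (3-66/7)²=2025/49
  (5-66/7)²=961/49
  (20-66/7)²=5476/49
  (12-66/7)²=324/49
  (16-66/7)²=2116/49
Σ(x-μ)² = 1958/7
σ² = (1958/7)/7 = 1958/49

σ = √(1958/49) ≈ 6.3213


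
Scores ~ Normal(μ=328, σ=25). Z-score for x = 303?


z = (x - μ)/σ = (303 - 328)/25 = -1.0

z = -1.0


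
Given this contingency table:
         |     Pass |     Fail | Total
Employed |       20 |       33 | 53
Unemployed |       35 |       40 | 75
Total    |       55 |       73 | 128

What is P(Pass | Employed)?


P(Pass | Employed) = 20/(20+33) = 20/53

P(Pass|Employed) = 20/53 ≈ 37.74%


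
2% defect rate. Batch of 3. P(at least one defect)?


P(all good) = (49/50)^3 = 117649/125000
P(≥1 defect) = 7351/125000

P = 7351/125000 ≈ 5.88%


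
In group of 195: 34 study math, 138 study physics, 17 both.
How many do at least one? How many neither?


|A∪B| = 34+138-17 = 155
Neither = 195-155 = 40

At least one: 155; Neither: 40


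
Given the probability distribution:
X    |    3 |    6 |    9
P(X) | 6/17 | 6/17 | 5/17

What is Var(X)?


E[X] = 99/17
E[X²] = 675/17
Var(X) = E[X²] - (E[X])² = 675/17 - 9801/289 = 1674/289

Var(X) = 1674/289 ≈ 5.7924


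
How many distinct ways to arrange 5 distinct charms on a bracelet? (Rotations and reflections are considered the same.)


Free circular arrangements: rotations and reflections both identified.
(n-1)!/2 = 4!/2 = 24/2 = 12

12


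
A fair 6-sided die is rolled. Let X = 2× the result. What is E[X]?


E[die] = (1+6)/2 = 7/2
E[X] = 2 × 7/2 = 7

E[X] = 7


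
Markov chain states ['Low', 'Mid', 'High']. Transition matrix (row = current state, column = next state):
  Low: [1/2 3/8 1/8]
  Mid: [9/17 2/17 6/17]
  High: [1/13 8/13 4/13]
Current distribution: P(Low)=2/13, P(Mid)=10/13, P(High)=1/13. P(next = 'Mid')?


P(next=Mid) = Σᵢ P(now=i)×P(i→Mid)
= 2/13×3/8 + 10/13×2/17 + 1/13×8/13
= 3/52 + 20/221 + 8/169 = 2247/11492

P = 2247/11492 ≈ 0.1955


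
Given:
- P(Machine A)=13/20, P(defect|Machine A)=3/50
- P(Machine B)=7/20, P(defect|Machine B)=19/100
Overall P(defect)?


P(B) = Σ P(B|Aᵢ)×P(Aᵢ)
  3/50×13/20 = 39/1000
  19/100×7/20 = 133/2000
Sum = 211/2000

P(defect) = 211/2000 ≈ 10.55%


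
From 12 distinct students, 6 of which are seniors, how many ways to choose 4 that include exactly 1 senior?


Choose 1 of the 6 seniors and 3 of the other 6 students:
C(6,1)×C(6,3) = 6×20 = 120

120


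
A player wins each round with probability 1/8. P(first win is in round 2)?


Geometric: P(X=2) = (1-p)^(k-1)×p = (7/8)^1×1/8 = 7/64

P(X=2) = 7/64 ≈ 10.94%


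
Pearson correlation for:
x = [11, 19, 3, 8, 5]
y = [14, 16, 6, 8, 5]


n=5, Σx=46, Σy=49, Σxy=565, Σx²=580, Σy²=577
r = (5×565 - 46×49)/√((5×580 - 46²)(5×577 - 49²))
= 571/√(784×484) = 571/√379456 ≈ 571/616.0000 ≈ 0.9269

r ≈ 0.9269


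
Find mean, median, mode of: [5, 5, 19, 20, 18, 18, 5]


Sorted: [5, 5, 5, 18, 18, 19, 20]
Mean = 90/7
Median = 18
Freq: {5: 3, 19: 1, 20: 1, 18: 2}
Mode: [5]

Mean=90/7, Median=18, Mode=5


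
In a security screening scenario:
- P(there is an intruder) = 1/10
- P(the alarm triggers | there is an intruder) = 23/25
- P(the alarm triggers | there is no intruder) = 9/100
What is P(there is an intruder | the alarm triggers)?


Using Bayes' theorem:
P(A|B) = P(B|A)·P(A) / P(B)

P(the alarm triggers) = 23/25 × 1/10 + 9/100 × 9/10
= 23/250 + 81/1000 = 173/1000

P(there is an intruder|the alarm triggers) = (23/250) / (173/1000) = 92/173

P(there is an intruder|the alarm triggers) = 92/173 ≈ 53.18%


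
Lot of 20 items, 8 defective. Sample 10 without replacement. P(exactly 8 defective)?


Hypergeometric: C(8,8)×C(12,2)/C(20,10)
= 1×66/184756 = 3/8398

P(X=8) = 3/8398 ≈ 0.04%


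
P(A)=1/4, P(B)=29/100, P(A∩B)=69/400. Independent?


P(A)×P(B) = 29/400
P(A∩B) = 69/400
Not equal → NOT independent

No, not independent


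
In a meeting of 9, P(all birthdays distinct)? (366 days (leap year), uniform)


P(all different) = Π(366-i)/366 for i=0..8
= (366/366)×(365/366)×...×(358/366)
= 0.905624

P ≈ 0.9056 ≈ 90.56%


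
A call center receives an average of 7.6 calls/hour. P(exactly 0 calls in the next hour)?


Poisson(λ=7.6): P(X=0) = e^(-λ)×λ^k/k!
= e^(-7.6) × 7.6^0 / 0!
≈ 0.0005004514334 × 1 / 1 ≈ 0.000500

P(X=0) ≈ 0.000500 ≈ 0.05%


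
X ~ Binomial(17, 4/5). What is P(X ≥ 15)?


P(X ≥ 15) = Σ P(X=i) for i=15..17
P(X=15) = 146028888064/762939453125
P(X=16) = 73014444032/762939453125
P(X=17) = 17179869184/762939453125
Sum = 47244640256/152587890625

P(X ≥ 15) = 47244640256/152587890625 ≈ 30.96%


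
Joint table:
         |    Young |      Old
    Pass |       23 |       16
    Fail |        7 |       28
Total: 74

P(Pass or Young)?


P(Pass∨Young) = P(Pass) + P(Young) - P(Pass∧Young)
= (39 + 30 - 23)/74 = 46/74 = 23/37

P = 23/37 ≈ 62.16%


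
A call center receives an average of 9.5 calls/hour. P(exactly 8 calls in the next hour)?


Poisson(λ=9.5): P(X=8) = e^(-λ)×λ^k/k!
= e^(-9.5) × 9.5^8 / 8!
≈ 7.485182989e-05 × 66342043.1289 / 40320 ≈ 0.123160

P(X=8) ≈ 0.123160 ≈ 12.32%


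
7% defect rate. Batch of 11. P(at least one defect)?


P(all good) = (93/100)^11 = 4501035456767426597157/10000000000000000000000
P(≥1 defect) = 5498964543232573402843/10000000000000000000000

P = 5498964543232573402843/10000000000000000000000 ≈ 54.99%


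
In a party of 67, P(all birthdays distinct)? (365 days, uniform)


P(all different) = Π(365-i)/365 for i=0..66
= (365/365)×(364/365)×...×(299/365)
= 0.001560

P ≈ 0.0016 ≈ 0.16%


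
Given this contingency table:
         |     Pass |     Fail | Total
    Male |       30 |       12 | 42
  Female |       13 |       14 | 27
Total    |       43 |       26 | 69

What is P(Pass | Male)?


P(Pass | Male) = 30/(30+12) = 30/42 = 5/7

P(Pass|Male) = 5/7 ≈ 71.43%


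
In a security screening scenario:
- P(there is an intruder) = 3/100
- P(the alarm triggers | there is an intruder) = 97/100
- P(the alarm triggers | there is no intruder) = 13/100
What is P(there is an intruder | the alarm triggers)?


Using Bayes' theorem:
P(A|B) = P(B|A)·P(A) / P(B)

P(the alarm triggers) = 97/100 × 3/100 + 13/100 × 97/100
= 291/10000 + 1261/10000 = 97/625

P(there is an intruder|the alarm triggers) = (291/10000) / (97/625) = 3/16

P(there is an intruder|the alarm triggers) = 3/16 ≈ 18.75%


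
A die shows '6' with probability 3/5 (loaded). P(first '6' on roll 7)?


Geometric: P(X=7) = (1-p)^(k-1)×p = (2/5)^6×3/5 = 192/78125

P(X=7) = 192/78125 ≈ 0.25%


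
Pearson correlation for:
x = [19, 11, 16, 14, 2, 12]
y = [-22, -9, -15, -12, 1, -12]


n=6, Σx=74, Σy=-69, Σxy=-1067, Σx²=1082, Σy²=1079
r = (6×(-1067) - 74×(-69))/√((6×1082 - 74²)(6×1079 - (-69)²))
= -1296/√(1016×1713) = -1296/√1740408 ≈ -1296/1319.2452 ≈ -0.9824

r ≈ -0.9824


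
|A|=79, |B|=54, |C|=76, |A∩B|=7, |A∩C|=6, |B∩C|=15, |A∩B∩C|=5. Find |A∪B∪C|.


|A∪B∪C| = 79+54+76-7-6-15+5 = 186

|A∪B∪C| = 186


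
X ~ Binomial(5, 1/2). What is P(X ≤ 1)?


P(X ≤ 1) = Σ P(X=i) for i=0..1
P(X=0) = 1/32
P(X=1) = 5/32
Sum = 3/16

P(X ≤ 1) = 3/16 ≈ 18.75%


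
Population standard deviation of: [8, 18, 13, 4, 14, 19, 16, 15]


Mean = 107/8
  (8-107/8)²=1849/64
  (18-107/8)²=1369/64
  (13-107/8)²=9/64
  (4-107/8)²=5625/64
  (14-107/8)²=25/64
  (19-107/8)²=2025/64
  (16-107/8)²=441/64
  (15-107/8)²=169/64
Σ(x-μ)² = 1439/8
σ² = (1439/8)/8 = 1439/64

σ = √(1439/64) ≈ 4.7418


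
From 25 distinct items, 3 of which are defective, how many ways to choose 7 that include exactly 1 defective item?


Choose 1 of the 3 defective items and 6 of the other 22 items:
C(3,1)×C(22,6) = 3×74613 = 223839

223839


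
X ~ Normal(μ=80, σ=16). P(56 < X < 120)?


z₁=(56-80)/16=-1.5, z₂=(120-80)/16=2.5
P = Φ(2.5) - Φ(-1.5) = 0.993790 - 0.066807 = 0.926983 ≈ 0.9270

P(56 < X < 120) ≈ 0.9270


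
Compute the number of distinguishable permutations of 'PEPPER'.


Letters: 6, freq: {'P': 3, 'E': 2, 'R': 1}
6!/(3!×2!×1!) = 720/12 = 60

60


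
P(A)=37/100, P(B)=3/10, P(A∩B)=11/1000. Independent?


P(A)×P(B) = 111/1000
P(A∩B) = 11/1000
Not equal → NOT independent

No, not independent


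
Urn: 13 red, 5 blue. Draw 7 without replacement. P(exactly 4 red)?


Hypergeometric: C(13,4)×C(5,3)/C(18,7)
= 715×10/31824 = 275/1224

P(X=4) = 275/1224 ≈ 22.47%


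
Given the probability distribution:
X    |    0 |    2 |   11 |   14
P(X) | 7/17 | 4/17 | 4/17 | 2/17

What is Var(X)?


E[X] = 80/17
E[X²] = 892/17
Var(X) = E[X²] - (E[X])² = 892/17 - 6400/289 = 8764/289

Var(X) = 8764/289 ≈ 30.3253


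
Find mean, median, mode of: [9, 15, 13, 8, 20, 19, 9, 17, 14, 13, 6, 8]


Sorted: [6, 8, 8, 9, 9, 13, 13, 14, 15, 17, 19, 20]
Mean = 151/12
Median = 13
Freq: {9: 2, 15: 1, 13: 2, 8: 2, 20: 1, 19: 1, 17: 1, 14: 1, 6: 1}
Mode: [8, 9, 13]

Mean=151/12, Median=13, Mode=[8, 9, 13]


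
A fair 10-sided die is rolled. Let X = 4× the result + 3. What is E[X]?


E[die] = (1+10)/2 = 11/2
E[X] = 4×11/2 + 3 = 25

E[X] = 25


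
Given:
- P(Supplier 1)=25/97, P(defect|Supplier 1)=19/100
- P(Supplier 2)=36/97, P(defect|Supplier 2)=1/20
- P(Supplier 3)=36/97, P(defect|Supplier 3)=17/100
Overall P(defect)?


P(B) = Σ P(B|Aᵢ)×P(Aᵢ)
  19/100×25/97 = 19/388
  1/20×36/97 = 9/485
  17/100×36/97 = 153/2425
Sum = 1267/9700

P(defect) = 1267/9700 ≈ 13.06%


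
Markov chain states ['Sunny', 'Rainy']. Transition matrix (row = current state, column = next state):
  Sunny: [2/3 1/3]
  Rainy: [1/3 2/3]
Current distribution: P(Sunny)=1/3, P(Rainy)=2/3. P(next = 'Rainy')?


P(next=Rainy) = Σᵢ P(now=i)×P(i→Rainy)
= 1/3×1/3 + 2/3×2/3
= 1/9 + 4/9 = 5/9

P = 5/9 ≈ 0.5556


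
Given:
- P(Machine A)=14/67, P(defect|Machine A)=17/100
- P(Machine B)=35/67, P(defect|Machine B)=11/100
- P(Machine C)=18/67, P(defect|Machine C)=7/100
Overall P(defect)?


P(B) = Σ P(B|Aᵢ)×P(Aᵢ)
  17/100×14/67 = 119/3350
  11/100×35/67 = 77/1340
  7/100×18/67 = 63/3350
Sum = 749/6700

P(defect) = 749/6700 ≈ 11.18%


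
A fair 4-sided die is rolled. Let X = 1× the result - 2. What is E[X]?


E[die] = (1+4)/2 = 5/2
E[X] = 1×5/2 - 2 = 1/2

E[X] = 1/2


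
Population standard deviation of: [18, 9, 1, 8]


Mean = 36/4 = 9
  (18-9)²=81
  (9-9)²=0
  (1-9)²=64
  (8-9)²=1
Σ(x-μ)² = 146
σ² = 146/4 = 73/2

σ = √(73/2) ≈ 6.0415


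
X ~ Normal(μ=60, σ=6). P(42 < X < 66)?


z₁=(42-60)/6=-3.0, z₂=(66-60)/6=1.0
P = Φ(1.0) - Φ(-3.0) = 0.841345 - 0.001350 = 0.839995 ≈ 0.8400

P(42 < X < 66) ≈ 0.8400


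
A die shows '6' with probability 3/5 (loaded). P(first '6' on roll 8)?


Geometric: P(X=8) = (1-p)^(k-1)×p = (2/5)^7×3/5 = 384/390625

P(X=8) = 384/390625 ≈ 0.10%


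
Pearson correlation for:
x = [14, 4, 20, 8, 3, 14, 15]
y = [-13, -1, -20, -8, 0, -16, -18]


n=7, Σx=78, Σy=-76, Σxy=-1144, Σx²=1106, Σy²=1214
r = (7×(-1144) - 78×(-76))/√((7×1106 - 78²)(7×1214 - (-76)²))
= -2080/√(1658×2722) = -2080/√4513076 ≈ -2080/2124.4002 ≈ -0.9791

r ≈ -0.9791


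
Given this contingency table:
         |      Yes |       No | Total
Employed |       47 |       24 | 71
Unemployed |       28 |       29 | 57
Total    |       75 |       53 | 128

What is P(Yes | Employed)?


P(Yes | Employed) = 47/(47+24) = 47/71

P(Yes|Employed) = 47/71 ≈ 66.20%


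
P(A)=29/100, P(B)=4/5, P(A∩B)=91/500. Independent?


P(A)×P(B) = 29/125
P(A∩B) = 91/500
Not equal → NOT independent

No, not independent


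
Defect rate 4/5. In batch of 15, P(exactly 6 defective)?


Binomial: P(X=6) = C(15,6)×p^6×(1-p)^9
= 5005 × 4096/15625 × 1/1953125 = 4100096/6103515625

P(X=6) = 4100096/6103515625 ≈ 0.07%


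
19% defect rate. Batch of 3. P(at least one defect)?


P(all good) = (81/100)^3 = 531441/1000000
P(≥1 defect) = 468559/1000000

P = 468559/1000000 ≈ 46.86%


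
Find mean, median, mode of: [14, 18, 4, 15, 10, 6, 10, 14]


Sorted: [4, 6, 10, 10, 14, 14, 15, 18]
Mean = 91/8
Median = 12
Freq: {14: 2, 18: 1, 4: 1, 15: 1, 10: 2, 6: 1}
Mode: [10, 14]

Mean=91/8, Median=12, Mode=[10, 14]


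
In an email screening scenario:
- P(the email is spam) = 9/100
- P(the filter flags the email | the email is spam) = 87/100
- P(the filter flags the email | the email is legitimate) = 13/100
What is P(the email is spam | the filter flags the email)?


Using Bayes' theorem:
P(A|B) = P(B|A)·P(A) / P(B)

P(the filter flags the email) = 87/100 × 9/100 + 13/100 × 91/100
= 783/10000 + 1183/10000 = 983/5000

P(the email is spam|the filter flags the email) = (783/10000) / (983/5000) = 783/1966

P(the email is spam|the filter flags the email) = 783/1966 ≈ 39.83%


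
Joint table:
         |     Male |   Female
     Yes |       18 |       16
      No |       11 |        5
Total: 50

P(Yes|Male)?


P(Yes|Male) = 18/(18+11) = 18/29

P = 18/29 ≈ 62.07%


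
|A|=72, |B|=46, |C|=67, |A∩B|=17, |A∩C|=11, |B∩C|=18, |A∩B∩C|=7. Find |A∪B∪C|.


|A∪B∪C| = 72+46+67-17-11-18+7 = 146

|A∪B∪C| = 146


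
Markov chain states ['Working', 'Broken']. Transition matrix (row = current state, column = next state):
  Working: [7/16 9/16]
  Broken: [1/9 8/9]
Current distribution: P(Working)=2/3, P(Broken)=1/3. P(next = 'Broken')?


P(next=Broken) = Σᵢ P(now=i)×P(i→Broken)
= 2/3×9/16 + 1/3×8/9
= 3/8 + 8/27 = 145/216

P = 145/216 ≈ 0.6713


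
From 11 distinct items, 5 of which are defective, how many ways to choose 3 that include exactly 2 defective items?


Choose 2 of the 5 defective items and 1 of the other 6 items:
C(5,2)×C(6,1) = 10×6 = 60

60


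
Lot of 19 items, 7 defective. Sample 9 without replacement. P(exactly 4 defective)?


Hypergeometric: C(7,4)×C(12,5)/C(19,9)
= 35×792/92378 = 1260/4199

P(X=4) = 1260/4199 ≈ 30.01%


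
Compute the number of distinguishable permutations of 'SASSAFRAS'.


Letters: 9, freq: {'S': 4, 'A': 3, 'F': 1, 'R': 1}
9!/(4!×3!×1!×1!) = 362880/144 = 2520

2520


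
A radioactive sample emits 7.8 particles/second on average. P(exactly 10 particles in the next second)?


Poisson(λ=7.8): P(X=10) = e^(-λ)×λ^k/k!
= e^(-7.8) × 7.8^10 / 10!
≈ 0.000409734979 × 833577583.124 / 3628800 ≈ 0.094121

P(X=10) ≈ 0.094121 ≈ 9.41%


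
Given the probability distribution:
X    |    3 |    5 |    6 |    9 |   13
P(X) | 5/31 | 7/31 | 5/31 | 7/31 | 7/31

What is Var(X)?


E[X] = 234/31
E[X²] = 2150/31
Var(X) = E[X²] - (E[X])² = 2150/31 - 54756/961 = 11894/961

Var(X) = 11894/961 ≈ 12.3767


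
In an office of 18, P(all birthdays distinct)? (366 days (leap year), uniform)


P(all different) = Π(366-i)/366 for i=0..17
= (366/366)×(365/366)×...×(349/366)
= 0.653862

P ≈ 0.6539 ≈ 65.39%


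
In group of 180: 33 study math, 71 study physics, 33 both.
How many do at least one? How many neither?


|A∪B| = 33+71-33 = 71
Neither = 180-71 = 109

At least one: 71; Neither: 109


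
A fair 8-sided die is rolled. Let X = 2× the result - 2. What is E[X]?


E[die] = (1+8)/2 = 9/2
E[X] = 2×9/2 - 2 = 7

E[X] = 7


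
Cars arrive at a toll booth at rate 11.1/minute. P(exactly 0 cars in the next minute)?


Poisson(λ=11.1): P(X=0) = e^(-λ)×λ^k/k!
= e^(-11.1) × 11.1^0 / 0!
≈ 1.511232382e-05 × 1 / 1 ≈ 0.000015

P(X=0) ≈ 0.000015 ≈ 0.00%


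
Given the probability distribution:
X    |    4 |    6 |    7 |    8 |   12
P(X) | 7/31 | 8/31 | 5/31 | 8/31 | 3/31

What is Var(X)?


E[X] = 211/31
E[X²] = 1589/31
Var(X) = E[X²] - (E[X])² = 1589/31 - 44521/961 = 4738/961

Var(X) = 4738/961 ≈ 4.9303


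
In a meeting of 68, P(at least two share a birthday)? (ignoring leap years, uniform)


P(all different) = Π(365-i)/365 for i=0..67
= 0.001274
P(match) = 1 - 0.001274 = 0.998726

P ≈ 0.9987 ≈ 99.87%


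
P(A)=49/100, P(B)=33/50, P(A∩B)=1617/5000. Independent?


P(A)×P(B) = 1617/5000
P(A∩B) = 1617/5000
Equal ✓ → Independent

Yes, independent


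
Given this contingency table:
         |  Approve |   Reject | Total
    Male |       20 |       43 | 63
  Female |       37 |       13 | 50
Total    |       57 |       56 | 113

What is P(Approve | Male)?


P(Approve | Male) = 20/(20+43) = 20/63

P(Approve|Male) = 20/63 ≈ 31.75%


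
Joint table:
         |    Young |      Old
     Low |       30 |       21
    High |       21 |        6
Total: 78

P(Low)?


P(Low) = (30+21)/78 = 51/78 = 17/26

P(Low) = 17/26 ≈ 65.38%


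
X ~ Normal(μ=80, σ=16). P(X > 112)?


z = (112-80)/16 = 2.0
P(X > 112) = 1 - P(Z ≤ 2.0) = 1 - 0.9772 = 0.0228

P(X > 112) ≈ 0.0228


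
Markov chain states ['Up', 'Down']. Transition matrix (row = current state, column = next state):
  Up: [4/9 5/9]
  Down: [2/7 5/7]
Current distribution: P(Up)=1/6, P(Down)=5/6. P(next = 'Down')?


P(next=Down) = Σᵢ P(now=i)×P(i→Down)
= 1/6×5/9 + 5/6×5/7
= 5/54 + 25/42 = 130/189

P = 130/189 ≈ 0.6878


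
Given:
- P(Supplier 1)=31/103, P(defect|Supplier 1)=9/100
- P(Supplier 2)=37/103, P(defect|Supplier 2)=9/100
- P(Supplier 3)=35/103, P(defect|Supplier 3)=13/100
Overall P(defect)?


P(B) = Σ P(B|Aᵢ)×P(Aᵢ)
  9/100×31/103 = 279/10300
  9/100×37/103 = 333/10300
  13/100×35/103 = 91/2060
Sum = 1067/10300

P(defect) = 1067/10300 ≈ 10.36%


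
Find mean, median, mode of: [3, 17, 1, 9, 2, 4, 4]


Sorted: [1, 2, 3, 4, 4, 9, 17]
Mean = 40/7
Median = 4
Freq: {3: 1, 17: 1, 1: 1, 9: 1, 2: 1, 4: 2}
Mode: [4]

Mean=40/7, Median=4, Mode=4
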